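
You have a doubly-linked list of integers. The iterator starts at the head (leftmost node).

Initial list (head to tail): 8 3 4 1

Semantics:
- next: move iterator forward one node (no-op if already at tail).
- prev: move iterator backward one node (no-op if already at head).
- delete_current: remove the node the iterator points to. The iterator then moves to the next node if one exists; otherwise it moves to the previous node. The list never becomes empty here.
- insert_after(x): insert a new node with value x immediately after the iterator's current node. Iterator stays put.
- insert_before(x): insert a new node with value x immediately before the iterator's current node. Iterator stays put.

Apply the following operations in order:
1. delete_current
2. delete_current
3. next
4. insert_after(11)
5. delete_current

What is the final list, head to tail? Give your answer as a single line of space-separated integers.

After 1 (delete_current): list=[3, 4, 1] cursor@3
After 2 (delete_current): list=[4, 1] cursor@4
After 3 (next): list=[4, 1] cursor@1
After 4 (insert_after(11)): list=[4, 1, 11] cursor@1
After 5 (delete_current): list=[4, 11] cursor@11

Answer: 4 11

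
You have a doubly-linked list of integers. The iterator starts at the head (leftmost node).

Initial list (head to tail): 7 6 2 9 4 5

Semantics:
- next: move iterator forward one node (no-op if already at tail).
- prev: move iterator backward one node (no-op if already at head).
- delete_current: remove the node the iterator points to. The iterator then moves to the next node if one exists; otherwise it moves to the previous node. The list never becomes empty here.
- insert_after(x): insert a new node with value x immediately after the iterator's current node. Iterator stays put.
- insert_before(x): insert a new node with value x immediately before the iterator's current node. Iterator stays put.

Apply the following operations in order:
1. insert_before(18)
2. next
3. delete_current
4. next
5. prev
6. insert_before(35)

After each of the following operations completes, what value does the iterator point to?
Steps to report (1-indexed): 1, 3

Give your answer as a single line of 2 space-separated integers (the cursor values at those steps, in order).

Answer: 7 2

Derivation:
After 1 (insert_before(18)): list=[18, 7, 6, 2, 9, 4, 5] cursor@7
After 2 (next): list=[18, 7, 6, 2, 9, 4, 5] cursor@6
After 3 (delete_current): list=[18, 7, 2, 9, 4, 5] cursor@2
After 4 (next): list=[18, 7, 2, 9, 4, 5] cursor@9
After 5 (prev): list=[18, 7, 2, 9, 4, 5] cursor@2
After 6 (insert_before(35)): list=[18, 7, 35, 2, 9, 4, 5] cursor@2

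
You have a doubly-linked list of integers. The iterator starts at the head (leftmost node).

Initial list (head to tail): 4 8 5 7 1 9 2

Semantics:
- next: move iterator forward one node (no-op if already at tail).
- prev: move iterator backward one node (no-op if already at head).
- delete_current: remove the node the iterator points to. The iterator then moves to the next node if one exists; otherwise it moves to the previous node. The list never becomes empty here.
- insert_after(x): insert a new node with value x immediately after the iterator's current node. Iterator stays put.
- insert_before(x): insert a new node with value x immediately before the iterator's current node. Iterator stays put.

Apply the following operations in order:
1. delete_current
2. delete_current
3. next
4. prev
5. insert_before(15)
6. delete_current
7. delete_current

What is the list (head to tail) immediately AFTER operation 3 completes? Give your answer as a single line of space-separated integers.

After 1 (delete_current): list=[8, 5, 7, 1, 9, 2] cursor@8
After 2 (delete_current): list=[5, 7, 1, 9, 2] cursor@5
After 3 (next): list=[5, 7, 1, 9, 2] cursor@7

Answer: 5 7 1 9 2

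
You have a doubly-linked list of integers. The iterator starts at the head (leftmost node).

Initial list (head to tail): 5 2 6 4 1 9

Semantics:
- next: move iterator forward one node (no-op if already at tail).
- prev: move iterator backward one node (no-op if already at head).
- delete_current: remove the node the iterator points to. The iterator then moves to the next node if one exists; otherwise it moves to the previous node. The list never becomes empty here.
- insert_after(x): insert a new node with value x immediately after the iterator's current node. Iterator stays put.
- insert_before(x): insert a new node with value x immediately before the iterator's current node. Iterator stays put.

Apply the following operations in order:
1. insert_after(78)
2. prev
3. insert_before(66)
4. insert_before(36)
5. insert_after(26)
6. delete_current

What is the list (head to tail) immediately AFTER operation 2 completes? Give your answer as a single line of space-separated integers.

After 1 (insert_after(78)): list=[5, 78, 2, 6, 4, 1, 9] cursor@5
After 2 (prev): list=[5, 78, 2, 6, 4, 1, 9] cursor@5

Answer: 5 78 2 6 4 1 9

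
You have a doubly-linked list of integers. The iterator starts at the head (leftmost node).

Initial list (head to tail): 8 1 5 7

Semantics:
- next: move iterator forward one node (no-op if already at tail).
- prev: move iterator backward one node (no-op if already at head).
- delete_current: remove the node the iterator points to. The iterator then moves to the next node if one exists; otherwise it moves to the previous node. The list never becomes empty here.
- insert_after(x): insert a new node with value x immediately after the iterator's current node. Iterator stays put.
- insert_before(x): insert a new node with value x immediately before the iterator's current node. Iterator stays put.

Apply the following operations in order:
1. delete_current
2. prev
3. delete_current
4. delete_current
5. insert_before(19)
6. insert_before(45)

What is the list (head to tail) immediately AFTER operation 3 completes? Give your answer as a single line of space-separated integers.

Answer: 5 7

Derivation:
After 1 (delete_current): list=[1, 5, 7] cursor@1
After 2 (prev): list=[1, 5, 7] cursor@1
After 3 (delete_current): list=[5, 7] cursor@5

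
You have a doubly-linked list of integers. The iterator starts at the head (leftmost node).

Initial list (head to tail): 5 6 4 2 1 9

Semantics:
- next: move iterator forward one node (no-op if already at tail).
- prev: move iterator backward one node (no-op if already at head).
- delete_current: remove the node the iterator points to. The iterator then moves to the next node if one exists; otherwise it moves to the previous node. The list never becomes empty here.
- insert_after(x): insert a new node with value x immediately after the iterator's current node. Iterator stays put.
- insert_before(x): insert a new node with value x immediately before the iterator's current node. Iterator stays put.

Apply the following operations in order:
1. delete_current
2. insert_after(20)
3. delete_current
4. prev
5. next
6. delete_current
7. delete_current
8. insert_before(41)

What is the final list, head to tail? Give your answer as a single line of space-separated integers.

Answer: 20 41 1 9

Derivation:
After 1 (delete_current): list=[6, 4, 2, 1, 9] cursor@6
After 2 (insert_after(20)): list=[6, 20, 4, 2, 1, 9] cursor@6
After 3 (delete_current): list=[20, 4, 2, 1, 9] cursor@20
After 4 (prev): list=[20, 4, 2, 1, 9] cursor@20
After 5 (next): list=[20, 4, 2, 1, 9] cursor@4
After 6 (delete_current): list=[20, 2, 1, 9] cursor@2
After 7 (delete_current): list=[20, 1, 9] cursor@1
After 8 (insert_before(41)): list=[20, 41, 1, 9] cursor@1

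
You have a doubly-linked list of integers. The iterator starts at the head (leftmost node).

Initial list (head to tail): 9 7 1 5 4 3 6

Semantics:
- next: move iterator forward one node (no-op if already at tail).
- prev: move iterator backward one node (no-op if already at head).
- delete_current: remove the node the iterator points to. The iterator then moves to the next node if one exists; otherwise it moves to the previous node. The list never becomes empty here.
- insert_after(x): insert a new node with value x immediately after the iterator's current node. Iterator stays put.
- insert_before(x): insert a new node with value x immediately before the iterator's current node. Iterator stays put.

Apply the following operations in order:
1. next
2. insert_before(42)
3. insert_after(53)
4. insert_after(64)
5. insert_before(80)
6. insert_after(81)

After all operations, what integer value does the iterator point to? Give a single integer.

Answer: 7

Derivation:
After 1 (next): list=[9, 7, 1, 5, 4, 3, 6] cursor@7
After 2 (insert_before(42)): list=[9, 42, 7, 1, 5, 4, 3, 6] cursor@7
After 3 (insert_after(53)): list=[9, 42, 7, 53, 1, 5, 4, 3, 6] cursor@7
After 4 (insert_after(64)): list=[9, 42, 7, 64, 53, 1, 5, 4, 3, 6] cursor@7
After 5 (insert_before(80)): list=[9, 42, 80, 7, 64, 53, 1, 5, 4, 3, 6] cursor@7
After 6 (insert_after(81)): list=[9, 42, 80, 7, 81, 64, 53, 1, 5, 4, 3, 6] cursor@7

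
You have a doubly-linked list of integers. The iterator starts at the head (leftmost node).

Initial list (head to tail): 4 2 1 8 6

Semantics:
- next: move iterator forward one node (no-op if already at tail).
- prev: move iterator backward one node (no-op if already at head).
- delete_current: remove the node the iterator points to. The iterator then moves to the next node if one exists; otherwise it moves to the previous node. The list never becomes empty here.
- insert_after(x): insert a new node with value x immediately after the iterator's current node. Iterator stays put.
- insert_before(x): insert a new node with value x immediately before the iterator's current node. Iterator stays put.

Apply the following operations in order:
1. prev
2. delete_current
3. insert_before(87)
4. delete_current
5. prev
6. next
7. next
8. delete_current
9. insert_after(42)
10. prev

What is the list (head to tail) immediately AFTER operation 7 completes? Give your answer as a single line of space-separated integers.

After 1 (prev): list=[4, 2, 1, 8, 6] cursor@4
After 2 (delete_current): list=[2, 1, 8, 6] cursor@2
After 3 (insert_before(87)): list=[87, 2, 1, 8, 6] cursor@2
After 4 (delete_current): list=[87, 1, 8, 6] cursor@1
After 5 (prev): list=[87, 1, 8, 6] cursor@87
After 6 (next): list=[87, 1, 8, 6] cursor@1
After 7 (next): list=[87, 1, 8, 6] cursor@8

Answer: 87 1 8 6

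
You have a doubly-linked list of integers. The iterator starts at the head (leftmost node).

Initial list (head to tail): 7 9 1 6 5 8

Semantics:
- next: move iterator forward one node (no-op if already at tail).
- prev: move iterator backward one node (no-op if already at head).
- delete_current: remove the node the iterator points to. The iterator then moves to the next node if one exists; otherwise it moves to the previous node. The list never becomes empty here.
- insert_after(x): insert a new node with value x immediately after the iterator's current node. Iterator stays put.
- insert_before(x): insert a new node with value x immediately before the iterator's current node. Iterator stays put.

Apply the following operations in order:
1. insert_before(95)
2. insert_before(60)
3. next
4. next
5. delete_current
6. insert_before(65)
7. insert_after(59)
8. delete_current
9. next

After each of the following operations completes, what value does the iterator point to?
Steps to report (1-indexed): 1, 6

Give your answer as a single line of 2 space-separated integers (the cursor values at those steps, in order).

Answer: 7 6

Derivation:
After 1 (insert_before(95)): list=[95, 7, 9, 1, 6, 5, 8] cursor@7
After 2 (insert_before(60)): list=[95, 60, 7, 9, 1, 6, 5, 8] cursor@7
After 3 (next): list=[95, 60, 7, 9, 1, 6, 5, 8] cursor@9
After 4 (next): list=[95, 60, 7, 9, 1, 6, 5, 8] cursor@1
After 5 (delete_current): list=[95, 60, 7, 9, 6, 5, 8] cursor@6
After 6 (insert_before(65)): list=[95, 60, 7, 9, 65, 6, 5, 8] cursor@6
After 7 (insert_after(59)): list=[95, 60, 7, 9, 65, 6, 59, 5, 8] cursor@6
After 8 (delete_current): list=[95, 60, 7, 9, 65, 59, 5, 8] cursor@59
After 9 (next): list=[95, 60, 7, 9, 65, 59, 5, 8] cursor@5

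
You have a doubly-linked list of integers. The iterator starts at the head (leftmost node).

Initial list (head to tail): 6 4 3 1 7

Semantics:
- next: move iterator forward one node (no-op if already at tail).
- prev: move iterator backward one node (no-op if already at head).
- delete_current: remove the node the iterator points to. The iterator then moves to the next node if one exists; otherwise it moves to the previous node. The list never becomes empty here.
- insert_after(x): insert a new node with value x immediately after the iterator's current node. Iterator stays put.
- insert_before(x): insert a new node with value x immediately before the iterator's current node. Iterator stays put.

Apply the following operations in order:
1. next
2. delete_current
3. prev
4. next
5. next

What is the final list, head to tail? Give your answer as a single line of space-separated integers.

Answer: 6 3 1 7

Derivation:
After 1 (next): list=[6, 4, 3, 1, 7] cursor@4
After 2 (delete_current): list=[6, 3, 1, 7] cursor@3
After 3 (prev): list=[6, 3, 1, 7] cursor@6
After 4 (next): list=[6, 3, 1, 7] cursor@3
After 5 (next): list=[6, 3, 1, 7] cursor@1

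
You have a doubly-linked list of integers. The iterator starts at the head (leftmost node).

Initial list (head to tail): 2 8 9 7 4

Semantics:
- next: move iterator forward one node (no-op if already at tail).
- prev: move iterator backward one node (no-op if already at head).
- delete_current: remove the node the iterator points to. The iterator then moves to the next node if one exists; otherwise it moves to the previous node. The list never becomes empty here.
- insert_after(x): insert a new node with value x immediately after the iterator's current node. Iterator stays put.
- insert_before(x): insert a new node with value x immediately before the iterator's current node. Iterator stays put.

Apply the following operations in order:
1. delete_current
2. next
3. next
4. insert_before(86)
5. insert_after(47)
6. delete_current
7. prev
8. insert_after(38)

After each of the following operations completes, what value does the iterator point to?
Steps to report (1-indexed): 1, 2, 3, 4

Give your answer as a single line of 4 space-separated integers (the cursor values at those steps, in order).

After 1 (delete_current): list=[8, 9, 7, 4] cursor@8
After 2 (next): list=[8, 9, 7, 4] cursor@9
After 3 (next): list=[8, 9, 7, 4] cursor@7
After 4 (insert_before(86)): list=[8, 9, 86, 7, 4] cursor@7
After 5 (insert_after(47)): list=[8, 9, 86, 7, 47, 4] cursor@7
After 6 (delete_current): list=[8, 9, 86, 47, 4] cursor@47
After 7 (prev): list=[8, 9, 86, 47, 4] cursor@86
After 8 (insert_after(38)): list=[8, 9, 86, 38, 47, 4] cursor@86

Answer: 8 9 7 7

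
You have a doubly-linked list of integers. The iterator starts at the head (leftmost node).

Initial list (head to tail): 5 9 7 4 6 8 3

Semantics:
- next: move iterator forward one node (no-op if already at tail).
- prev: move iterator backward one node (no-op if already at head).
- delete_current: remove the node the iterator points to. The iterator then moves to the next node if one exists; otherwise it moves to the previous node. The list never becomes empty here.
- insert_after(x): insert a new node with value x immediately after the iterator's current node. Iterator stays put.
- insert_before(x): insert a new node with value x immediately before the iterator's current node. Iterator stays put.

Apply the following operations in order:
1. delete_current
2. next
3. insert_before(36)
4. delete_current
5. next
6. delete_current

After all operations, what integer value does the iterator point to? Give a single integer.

After 1 (delete_current): list=[9, 7, 4, 6, 8, 3] cursor@9
After 2 (next): list=[9, 7, 4, 6, 8, 3] cursor@7
After 3 (insert_before(36)): list=[9, 36, 7, 4, 6, 8, 3] cursor@7
After 4 (delete_current): list=[9, 36, 4, 6, 8, 3] cursor@4
After 5 (next): list=[9, 36, 4, 6, 8, 3] cursor@6
After 6 (delete_current): list=[9, 36, 4, 8, 3] cursor@8

Answer: 8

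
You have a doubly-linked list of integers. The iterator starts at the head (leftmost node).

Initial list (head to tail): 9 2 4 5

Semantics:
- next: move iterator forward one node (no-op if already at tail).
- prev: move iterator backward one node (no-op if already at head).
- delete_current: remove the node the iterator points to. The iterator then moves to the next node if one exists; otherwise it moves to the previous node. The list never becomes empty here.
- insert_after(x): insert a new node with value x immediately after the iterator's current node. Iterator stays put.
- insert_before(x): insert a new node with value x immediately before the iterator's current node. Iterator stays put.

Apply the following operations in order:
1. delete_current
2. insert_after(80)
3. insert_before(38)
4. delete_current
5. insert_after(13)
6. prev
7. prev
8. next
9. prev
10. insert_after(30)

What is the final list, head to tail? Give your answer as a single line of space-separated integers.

After 1 (delete_current): list=[2, 4, 5] cursor@2
After 2 (insert_after(80)): list=[2, 80, 4, 5] cursor@2
After 3 (insert_before(38)): list=[38, 2, 80, 4, 5] cursor@2
After 4 (delete_current): list=[38, 80, 4, 5] cursor@80
After 5 (insert_after(13)): list=[38, 80, 13, 4, 5] cursor@80
After 6 (prev): list=[38, 80, 13, 4, 5] cursor@38
After 7 (prev): list=[38, 80, 13, 4, 5] cursor@38
After 8 (next): list=[38, 80, 13, 4, 5] cursor@80
After 9 (prev): list=[38, 80, 13, 4, 5] cursor@38
After 10 (insert_after(30)): list=[38, 30, 80, 13, 4, 5] cursor@38

Answer: 38 30 80 13 4 5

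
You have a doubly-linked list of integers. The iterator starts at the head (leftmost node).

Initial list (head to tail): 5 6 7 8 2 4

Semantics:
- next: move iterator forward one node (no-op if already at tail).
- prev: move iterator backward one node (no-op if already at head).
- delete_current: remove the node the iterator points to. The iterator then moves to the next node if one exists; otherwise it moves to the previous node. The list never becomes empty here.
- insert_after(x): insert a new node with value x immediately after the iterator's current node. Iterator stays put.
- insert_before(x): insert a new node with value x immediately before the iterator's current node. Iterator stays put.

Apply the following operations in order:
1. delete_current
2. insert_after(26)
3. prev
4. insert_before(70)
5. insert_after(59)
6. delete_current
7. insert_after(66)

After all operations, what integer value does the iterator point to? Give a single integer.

Answer: 59

Derivation:
After 1 (delete_current): list=[6, 7, 8, 2, 4] cursor@6
After 2 (insert_after(26)): list=[6, 26, 7, 8, 2, 4] cursor@6
After 3 (prev): list=[6, 26, 7, 8, 2, 4] cursor@6
After 4 (insert_before(70)): list=[70, 6, 26, 7, 8, 2, 4] cursor@6
After 5 (insert_after(59)): list=[70, 6, 59, 26, 7, 8, 2, 4] cursor@6
After 6 (delete_current): list=[70, 59, 26, 7, 8, 2, 4] cursor@59
After 7 (insert_after(66)): list=[70, 59, 66, 26, 7, 8, 2, 4] cursor@59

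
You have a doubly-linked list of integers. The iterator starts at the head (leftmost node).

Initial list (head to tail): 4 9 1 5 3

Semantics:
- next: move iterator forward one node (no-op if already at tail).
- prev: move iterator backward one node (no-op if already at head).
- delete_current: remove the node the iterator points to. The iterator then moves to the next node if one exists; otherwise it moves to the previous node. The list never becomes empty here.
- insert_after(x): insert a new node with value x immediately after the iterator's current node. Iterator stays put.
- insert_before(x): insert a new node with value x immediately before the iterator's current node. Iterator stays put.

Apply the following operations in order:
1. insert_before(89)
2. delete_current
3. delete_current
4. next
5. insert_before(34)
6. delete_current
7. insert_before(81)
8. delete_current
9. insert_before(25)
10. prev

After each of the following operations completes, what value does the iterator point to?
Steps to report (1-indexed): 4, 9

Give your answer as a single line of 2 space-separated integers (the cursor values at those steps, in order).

After 1 (insert_before(89)): list=[89, 4, 9, 1, 5, 3] cursor@4
After 2 (delete_current): list=[89, 9, 1, 5, 3] cursor@9
After 3 (delete_current): list=[89, 1, 5, 3] cursor@1
After 4 (next): list=[89, 1, 5, 3] cursor@5
After 5 (insert_before(34)): list=[89, 1, 34, 5, 3] cursor@5
After 6 (delete_current): list=[89, 1, 34, 3] cursor@3
After 7 (insert_before(81)): list=[89, 1, 34, 81, 3] cursor@3
After 8 (delete_current): list=[89, 1, 34, 81] cursor@81
After 9 (insert_before(25)): list=[89, 1, 34, 25, 81] cursor@81
After 10 (prev): list=[89, 1, 34, 25, 81] cursor@25

Answer: 5 81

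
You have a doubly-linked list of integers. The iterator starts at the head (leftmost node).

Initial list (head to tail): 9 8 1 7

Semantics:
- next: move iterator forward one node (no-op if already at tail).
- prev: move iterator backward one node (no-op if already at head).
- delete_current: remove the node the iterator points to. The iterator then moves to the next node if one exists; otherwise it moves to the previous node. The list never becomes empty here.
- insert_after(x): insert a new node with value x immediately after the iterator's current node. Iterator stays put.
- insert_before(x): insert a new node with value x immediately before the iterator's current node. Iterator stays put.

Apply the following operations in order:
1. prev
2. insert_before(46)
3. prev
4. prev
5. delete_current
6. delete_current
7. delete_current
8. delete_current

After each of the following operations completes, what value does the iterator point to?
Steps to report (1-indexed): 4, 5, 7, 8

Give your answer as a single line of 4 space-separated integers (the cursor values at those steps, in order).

Answer: 46 9 1 7

Derivation:
After 1 (prev): list=[9, 8, 1, 7] cursor@9
After 2 (insert_before(46)): list=[46, 9, 8, 1, 7] cursor@9
After 3 (prev): list=[46, 9, 8, 1, 7] cursor@46
After 4 (prev): list=[46, 9, 8, 1, 7] cursor@46
After 5 (delete_current): list=[9, 8, 1, 7] cursor@9
After 6 (delete_current): list=[8, 1, 7] cursor@8
After 7 (delete_current): list=[1, 7] cursor@1
After 8 (delete_current): list=[7] cursor@7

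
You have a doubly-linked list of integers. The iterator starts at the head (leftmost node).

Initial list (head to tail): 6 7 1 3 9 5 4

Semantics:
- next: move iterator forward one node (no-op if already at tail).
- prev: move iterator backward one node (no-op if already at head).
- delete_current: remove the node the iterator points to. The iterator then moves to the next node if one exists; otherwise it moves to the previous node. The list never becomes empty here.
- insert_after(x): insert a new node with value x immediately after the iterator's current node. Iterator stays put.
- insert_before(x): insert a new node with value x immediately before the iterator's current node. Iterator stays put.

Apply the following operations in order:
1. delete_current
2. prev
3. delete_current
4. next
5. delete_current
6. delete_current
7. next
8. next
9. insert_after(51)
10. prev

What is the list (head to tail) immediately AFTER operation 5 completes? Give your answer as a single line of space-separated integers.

After 1 (delete_current): list=[7, 1, 3, 9, 5, 4] cursor@7
After 2 (prev): list=[7, 1, 3, 9, 5, 4] cursor@7
After 3 (delete_current): list=[1, 3, 9, 5, 4] cursor@1
After 4 (next): list=[1, 3, 9, 5, 4] cursor@3
After 5 (delete_current): list=[1, 9, 5, 4] cursor@9

Answer: 1 9 5 4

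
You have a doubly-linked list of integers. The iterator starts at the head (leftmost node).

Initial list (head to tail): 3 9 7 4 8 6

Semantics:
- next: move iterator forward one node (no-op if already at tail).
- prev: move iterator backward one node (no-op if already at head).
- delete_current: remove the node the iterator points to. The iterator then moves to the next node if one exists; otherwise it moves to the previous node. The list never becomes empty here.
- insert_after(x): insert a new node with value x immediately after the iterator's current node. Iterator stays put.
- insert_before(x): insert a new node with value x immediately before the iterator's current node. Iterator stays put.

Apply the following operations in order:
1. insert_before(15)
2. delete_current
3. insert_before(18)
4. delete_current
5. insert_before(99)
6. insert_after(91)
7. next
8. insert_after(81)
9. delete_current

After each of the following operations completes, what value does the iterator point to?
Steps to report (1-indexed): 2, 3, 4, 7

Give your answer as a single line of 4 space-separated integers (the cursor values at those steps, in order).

After 1 (insert_before(15)): list=[15, 3, 9, 7, 4, 8, 6] cursor@3
After 2 (delete_current): list=[15, 9, 7, 4, 8, 6] cursor@9
After 3 (insert_before(18)): list=[15, 18, 9, 7, 4, 8, 6] cursor@9
After 4 (delete_current): list=[15, 18, 7, 4, 8, 6] cursor@7
After 5 (insert_before(99)): list=[15, 18, 99, 7, 4, 8, 6] cursor@7
After 6 (insert_after(91)): list=[15, 18, 99, 7, 91, 4, 8, 6] cursor@7
After 7 (next): list=[15, 18, 99, 7, 91, 4, 8, 6] cursor@91
After 8 (insert_after(81)): list=[15, 18, 99, 7, 91, 81, 4, 8, 6] cursor@91
After 9 (delete_current): list=[15, 18, 99, 7, 81, 4, 8, 6] cursor@81

Answer: 9 9 7 91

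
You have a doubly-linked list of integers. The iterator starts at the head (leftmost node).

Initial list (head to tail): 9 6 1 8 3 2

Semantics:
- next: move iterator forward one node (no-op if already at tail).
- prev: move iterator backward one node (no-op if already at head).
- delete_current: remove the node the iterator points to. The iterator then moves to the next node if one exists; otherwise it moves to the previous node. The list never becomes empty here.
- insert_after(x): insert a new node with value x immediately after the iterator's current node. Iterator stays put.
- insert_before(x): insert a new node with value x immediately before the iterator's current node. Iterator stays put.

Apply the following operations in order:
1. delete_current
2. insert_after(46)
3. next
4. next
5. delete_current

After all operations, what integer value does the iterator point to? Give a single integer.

Answer: 8

Derivation:
After 1 (delete_current): list=[6, 1, 8, 3, 2] cursor@6
After 2 (insert_after(46)): list=[6, 46, 1, 8, 3, 2] cursor@6
After 3 (next): list=[6, 46, 1, 8, 3, 2] cursor@46
After 4 (next): list=[6, 46, 1, 8, 3, 2] cursor@1
After 5 (delete_current): list=[6, 46, 8, 3, 2] cursor@8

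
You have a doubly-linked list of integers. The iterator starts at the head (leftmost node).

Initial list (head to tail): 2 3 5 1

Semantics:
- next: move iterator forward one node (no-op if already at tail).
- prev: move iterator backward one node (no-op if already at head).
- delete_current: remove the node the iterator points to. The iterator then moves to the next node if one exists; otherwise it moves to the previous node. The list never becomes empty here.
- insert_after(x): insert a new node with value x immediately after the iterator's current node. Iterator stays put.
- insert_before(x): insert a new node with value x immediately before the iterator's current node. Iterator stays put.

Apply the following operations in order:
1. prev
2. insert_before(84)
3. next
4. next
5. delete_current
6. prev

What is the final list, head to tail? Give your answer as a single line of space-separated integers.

Answer: 84 2 3 1

Derivation:
After 1 (prev): list=[2, 3, 5, 1] cursor@2
After 2 (insert_before(84)): list=[84, 2, 3, 5, 1] cursor@2
After 3 (next): list=[84, 2, 3, 5, 1] cursor@3
After 4 (next): list=[84, 2, 3, 5, 1] cursor@5
After 5 (delete_current): list=[84, 2, 3, 1] cursor@1
After 6 (prev): list=[84, 2, 3, 1] cursor@3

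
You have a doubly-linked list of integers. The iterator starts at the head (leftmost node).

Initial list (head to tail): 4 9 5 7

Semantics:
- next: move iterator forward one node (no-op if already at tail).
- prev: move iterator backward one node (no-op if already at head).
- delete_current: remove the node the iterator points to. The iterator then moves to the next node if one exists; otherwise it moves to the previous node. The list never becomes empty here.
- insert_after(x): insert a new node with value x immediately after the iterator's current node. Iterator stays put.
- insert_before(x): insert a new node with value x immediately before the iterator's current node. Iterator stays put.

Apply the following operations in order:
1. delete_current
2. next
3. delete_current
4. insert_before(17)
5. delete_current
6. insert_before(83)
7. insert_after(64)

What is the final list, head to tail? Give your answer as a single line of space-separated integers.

Answer: 9 83 17 64

Derivation:
After 1 (delete_current): list=[9, 5, 7] cursor@9
After 2 (next): list=[9, 5, 7] cursor@5
After 3 (delete_current): list=[9, 7] cursor@7
After 4 (insert_before(17)): list=[9, 17, 7] cursor@7
After 5 (delete_current): list=[9, 17] cursor@17
After 6 (insert_before(83)): list=[9, 83, 17] cursor@17
After 7 (insert_after(64)): list=[9, 83, 17, 64] cursor@17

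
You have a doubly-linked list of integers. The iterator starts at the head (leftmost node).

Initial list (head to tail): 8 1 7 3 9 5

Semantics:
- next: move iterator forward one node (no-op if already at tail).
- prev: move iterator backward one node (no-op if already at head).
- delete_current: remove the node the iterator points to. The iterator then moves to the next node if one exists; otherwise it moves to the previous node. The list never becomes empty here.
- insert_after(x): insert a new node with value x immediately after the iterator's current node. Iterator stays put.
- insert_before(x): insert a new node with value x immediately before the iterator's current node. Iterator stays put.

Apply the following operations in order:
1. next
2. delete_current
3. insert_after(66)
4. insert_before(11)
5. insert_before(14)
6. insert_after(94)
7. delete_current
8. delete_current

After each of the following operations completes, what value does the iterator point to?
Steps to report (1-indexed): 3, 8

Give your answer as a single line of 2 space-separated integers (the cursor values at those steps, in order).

Answer: 7 66

Derivation:
After 1 (next): list=[8, 1, 7, 3, 9, 5] cursor@1
After 2 (delete_current): list=[8, 7, 3, 9, 5] cursor@7
After 3 (insert_after(66)): list=[8, 7, 66, 3, 9, 5] cursor@7
After 4 (insert_before(11)): list=[8, 11, 7, 66, 3, 9, 5] cursor@7
After 5 (insert_before(14)): list=[8, 11, 14, 7, 66, 3, 9, 5] cursor@7
After 6 (insert_after(94)): list=[8, 11, 14, 7, 94, 66, 3, 9, 5] cursor@7
After 7 (delete_current): list=[8, 11, 14, 94, 66, 3, 9, 5] cursor@94
After 8 (delete_current): list=[8, 11, 14, 66, 3, 9, 5] cursor@66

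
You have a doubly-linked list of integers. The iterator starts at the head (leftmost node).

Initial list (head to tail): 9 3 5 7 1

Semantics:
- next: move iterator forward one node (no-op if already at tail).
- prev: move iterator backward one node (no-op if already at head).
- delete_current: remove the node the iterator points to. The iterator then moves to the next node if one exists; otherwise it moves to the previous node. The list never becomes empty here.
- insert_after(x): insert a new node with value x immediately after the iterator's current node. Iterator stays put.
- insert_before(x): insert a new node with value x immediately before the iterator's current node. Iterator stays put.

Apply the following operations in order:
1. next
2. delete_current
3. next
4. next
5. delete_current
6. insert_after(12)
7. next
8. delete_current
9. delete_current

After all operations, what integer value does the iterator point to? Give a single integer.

Answer: 5

Derivation:
After 1 (next): list=[9, 3, 5, 7, 1] cursor@3
After 2 (delete_current): list=[9, 5, 7, 1] cursor@5
After 3 (next): list=[9, 5, 7, 1] cursor@7
After 4 (next): list=[9, 5, 7, 1] cursor@1
After 5 (delete_current): list=[9, 5, 7] cursor@7
After 6 (insert_after(12)): list=[9, 5, 7, 12] cursor@7
After 7 (next): list=[9, 5, 7, 12] cursor@12
After 8 (delete_current): list=[9, 5, 7] cursor@7
After 9 (delete_current): list=[9, 5] cursor@5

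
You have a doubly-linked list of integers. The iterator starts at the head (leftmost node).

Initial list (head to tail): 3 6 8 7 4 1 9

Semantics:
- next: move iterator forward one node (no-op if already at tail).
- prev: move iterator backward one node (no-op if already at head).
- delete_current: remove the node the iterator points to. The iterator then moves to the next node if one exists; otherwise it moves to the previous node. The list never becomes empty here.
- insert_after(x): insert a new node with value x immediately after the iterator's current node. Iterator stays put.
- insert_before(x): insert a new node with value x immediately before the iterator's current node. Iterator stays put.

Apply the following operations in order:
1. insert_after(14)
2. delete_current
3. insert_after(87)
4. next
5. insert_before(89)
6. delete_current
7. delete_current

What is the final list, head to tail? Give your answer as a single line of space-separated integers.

Answer: 14 89 8 7 4 1 9

Derivation:
After 1 (insert_after(14)): list=[3, 14, 6, 8, 7, 4, 1, 9] cursor@3
After 2 (delete_current): list=[14, 6, 8, 7, 4, 1, 9] cursor@14
After 3 (insert_after(87)): list=[14, 87, 6, 8, 7, 4, 1, 9] cursor@14
After 4 (next): list=[14, 87, 6, 8, 7, 4, 1, 9] cursor@87
After 5 (insert_before(89)): list=[14, 89, 87, 6, 8, 7, 4, 1, 9] cursor@87
After 6 (delete_current): list=[14, 89, 6, 8, 7, 4, 1, 9] cursor@6
After 7 (delete_current): list=[14, 89, 8, 7, 4, 1, 9] cursor@8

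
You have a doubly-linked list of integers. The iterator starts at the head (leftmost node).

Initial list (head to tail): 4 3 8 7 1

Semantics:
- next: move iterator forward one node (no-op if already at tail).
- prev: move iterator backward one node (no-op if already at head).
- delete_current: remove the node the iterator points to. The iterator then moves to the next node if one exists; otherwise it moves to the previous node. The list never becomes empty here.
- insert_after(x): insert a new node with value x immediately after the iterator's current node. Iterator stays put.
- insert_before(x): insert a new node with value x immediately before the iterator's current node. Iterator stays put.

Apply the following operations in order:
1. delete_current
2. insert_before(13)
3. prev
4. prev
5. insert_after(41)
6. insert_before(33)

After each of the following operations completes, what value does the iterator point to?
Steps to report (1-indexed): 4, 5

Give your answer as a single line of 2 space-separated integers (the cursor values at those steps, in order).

Answer: 13 13

Derivation:
After 1 (delete_current): list=[3, 8, 7, 1] cursor@3
After 2 (insert_before(13)): list=[13, 3, 8, 7, 1] cursor@3
After 3 (prev): list=[13, 3, 8, 7, 1] cursor@13
After 4 (prev): list=[13, 3, 8, 7, 1] cursor@13
After 5 (insert_after(41)): list=[13, 41, 3, 8, 7, 1] cursor@13
After 6 (insert_before(33)): list=[33, 13, 41, 3, 8, 7, 1] cursor@13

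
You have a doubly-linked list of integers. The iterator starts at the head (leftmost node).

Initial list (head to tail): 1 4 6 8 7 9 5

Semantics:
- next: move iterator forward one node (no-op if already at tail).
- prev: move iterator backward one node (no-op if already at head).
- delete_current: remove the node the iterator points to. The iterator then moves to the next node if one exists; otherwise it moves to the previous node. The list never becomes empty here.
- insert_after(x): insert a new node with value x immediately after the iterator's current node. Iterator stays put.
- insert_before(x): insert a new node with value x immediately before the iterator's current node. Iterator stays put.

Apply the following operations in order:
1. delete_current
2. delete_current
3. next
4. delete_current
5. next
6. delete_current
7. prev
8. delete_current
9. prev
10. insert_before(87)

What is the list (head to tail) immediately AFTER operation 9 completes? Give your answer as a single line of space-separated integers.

Answer: 6 5

Derivation:
After 1 (delete_current): list=[4, 6, 8, 7, 9, 5] cursor@4
After 2 (delete_current): list=[6, 8, 7, 9, 5] cursor@6
After 3 (next): list=[6, 8, 7, 9, 5] cursor@8
After 4 (delete_current): list=[6, 7, 9, 5] cursor@7
After 5 (next): list=[6, 7, 9, 5] cursor@9
After 6 (delete_current): list=[6, 7, 5] cursor@5
After 7 (prev): list=[6, 7, 5] cursor@7
After 8 (delete_current): list=[6, 5] cursor@5
After 9 (prev): list=[6, 5] cursor@6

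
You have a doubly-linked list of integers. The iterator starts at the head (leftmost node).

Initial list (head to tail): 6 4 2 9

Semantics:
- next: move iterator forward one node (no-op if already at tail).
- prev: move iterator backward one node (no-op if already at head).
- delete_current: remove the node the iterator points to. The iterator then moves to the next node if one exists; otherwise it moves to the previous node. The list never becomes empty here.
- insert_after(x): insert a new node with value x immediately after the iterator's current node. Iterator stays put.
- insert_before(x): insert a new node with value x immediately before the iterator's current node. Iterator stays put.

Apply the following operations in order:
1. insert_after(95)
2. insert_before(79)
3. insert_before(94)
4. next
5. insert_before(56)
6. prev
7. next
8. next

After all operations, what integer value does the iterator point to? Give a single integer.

After 1 (insert_after(95)): list=[6, 95, 4, 2, 9] cursor@6
After 2 (insert_before(79)): list=[79, 6, 95, 4, 2, 9] cursor@6
After 3 (insert_before(94)): list=[79, 94, 6, 95, 4, 2, 9] cursor@6
After 4 (next): list=[79, 94, 6, 95, 4, 2, 9] cursor@95
After 5 (insert_before(56)): list=[79, 94, 6, 56, 95, 4, 2, 9] cursor@95
After 6 (prev): list=[79, 94, 6, 56, 95, 4, 2, 9] cursor@56
After 7 (next): list=[79, 94, 6, 56, 95, 4, 2, 9] cursor@95
After 8 (next): list=[79, 94, 6, 56, 95, 4, 2, 9] cursor@4

Answer: 4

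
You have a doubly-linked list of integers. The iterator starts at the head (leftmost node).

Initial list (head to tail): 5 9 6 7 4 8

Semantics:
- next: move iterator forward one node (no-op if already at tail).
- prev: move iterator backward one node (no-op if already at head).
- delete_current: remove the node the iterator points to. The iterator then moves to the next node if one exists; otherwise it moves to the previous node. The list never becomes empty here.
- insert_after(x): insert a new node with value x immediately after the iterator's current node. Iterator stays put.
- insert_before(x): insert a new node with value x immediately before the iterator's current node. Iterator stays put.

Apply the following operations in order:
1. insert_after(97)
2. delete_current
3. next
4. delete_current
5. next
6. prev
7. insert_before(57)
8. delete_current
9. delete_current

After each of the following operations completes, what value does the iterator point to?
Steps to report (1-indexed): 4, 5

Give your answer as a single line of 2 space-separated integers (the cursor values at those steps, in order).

After 1 (insert_after(97)): list=[5, 97, 9, 6, 7, 4, 8] cursor@5
After 2 (delete_current): list=[97, 9, 6, 7, 4, 8] cursor@97
After 3 (next): list=[97, 9, 6, 7, 4, 8] cursor@9
After 4 (delete_current): list=[97, 6, 7, 4, 8] cursor@6
After 5 (next): list=[97, 6, 7, 4, 8] cursor@7
After 6 (prev): list=[97, 6, 7, 4, 8] cursor@6
After 7 (insert_before(57)): list=[97, 57, 6, 7, 4, 8] cursor@6
After 8 (delete_current): list=[97, 57, 7, 4, 8] cursor@7
After 9 (delete_current): list=[97, 57, 4, 8] cursor@4

Answer: 6 7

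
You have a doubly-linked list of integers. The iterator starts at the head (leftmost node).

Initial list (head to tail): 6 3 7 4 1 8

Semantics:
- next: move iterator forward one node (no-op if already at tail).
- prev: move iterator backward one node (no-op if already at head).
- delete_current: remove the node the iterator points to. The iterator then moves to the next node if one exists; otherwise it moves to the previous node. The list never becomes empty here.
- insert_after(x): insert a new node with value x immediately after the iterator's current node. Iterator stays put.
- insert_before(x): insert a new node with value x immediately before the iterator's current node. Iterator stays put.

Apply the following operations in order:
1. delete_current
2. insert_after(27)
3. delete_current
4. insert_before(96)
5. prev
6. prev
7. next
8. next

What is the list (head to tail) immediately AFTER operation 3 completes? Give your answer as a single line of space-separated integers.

After 1 (delete_current): list=[3, 7, 4, 1, 8] cursor@3
After 2 (insert_after(27)): list=[3, 27, 7, 4, 1, 8] cursor@3
After 3 (delete_current): list=[27, 7, 4, 1, 8] cursor@27

Answer: 27 7 4 1 8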